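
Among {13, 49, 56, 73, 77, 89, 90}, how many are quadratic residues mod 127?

3

(13/127) = +1 → QR.
(49/127) = +1 → QR.
(56/127) = -1 → non-residue.
(73/127) = +1 → QR.
(77/127) = -1 → non-residue.
(89/127) = -1 → non-residue.
(90/127) = -1 → non-residue.
Total quadratic residues among the 7: 3.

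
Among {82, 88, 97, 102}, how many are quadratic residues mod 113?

(82/113) = +1 → QR.
(88/113) = +1 → QR.
(97/113) = +1 → QR.
(102/113) = +1 → QR.
Total quadratic residues among the 4: 4.

4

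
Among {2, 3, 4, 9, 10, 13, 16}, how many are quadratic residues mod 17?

(2/17) = +1 → QR.
(3/17) = -1 → non-residue.
(4/17) = +1 → QR.
(9/17) = +1 → QR.
(10/17) = -1 → non-residue.
(13/17) = +1 → QR.
(16/17) = +1 → QR.
Total quadratic residues among the 7: 5.

5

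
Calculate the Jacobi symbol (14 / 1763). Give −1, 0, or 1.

Pull out 2: since 1763 ≡ 3 (mod 8), (2/1763) = -1.
Reciprocity: 7 ≡ 3 and 1763 ≡ 3 (mod 4), so (7/1763) = −(1763/7).
Reduce top mod 7: now compute (6/7).
Pull out 2: since 7 ≡ 7 (mod 8), (2/7) = +1.
Reciprocity: 3 ≡ 3 and 7 ≡ 3 (mod 4), so (3/7) = −(7/3).
Reduce top mod 3: now compute (1/3).
Reached (1/3) = 1. Collecting the sign flips along the way, the symbol is -1.

-1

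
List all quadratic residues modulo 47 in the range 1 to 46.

1,2,3,4,6,7,8,9,12,14,16,17,18,21,24,25,27,28,32,34,36,37,42

Square k = 1,…,23 (k and 47−k give the same square):
1²=1, 2²=4, 3²=9, 4²=16, 5²=25, 6²=36, 7²≡2, 8²≡17, 9²≡34, 10²≡6, 11²≡27, 12²≡3, 13²≡28, 14²≡8, 15²≡37, 16²≡21, 17²≡7, 18²≡42, 19²≡32, 20²≡24, 21²≡18, 22²≡14, 23²≡12 (mod 47).
So the quadratic residues mod 47 are {1, 2, 3, 4, 6, 7, 8, 9, 12, 14, 16, 17, 18, 21, 24, 25, 27, 28, 32, 34, 36, 37, 42}.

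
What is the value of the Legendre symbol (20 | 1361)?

1

Pull out 2^2: since 1361 ≡ 1 (mod 8), (2/1361) = +1, so (2/1361)^2 = +1.
Reciprocity: 5 ≡ 1 and 1361 ≡ 1 (mod 4), so (5/1361) = +(1361/5).
Reduce top mod 5: now compute (1/5).
Reached (1/5) = 1. Collecting the sign flips along the way, the symbol is +1.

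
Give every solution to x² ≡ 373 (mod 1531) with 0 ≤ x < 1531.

Since 1531 ≡ 3 (mod 4), a square root of 373 is 373^((1531+1)/4) = 373^383 mod 1531.
Repeated squaring: 373^2≡1339, 373^4≡120, 373^8≡621, 373^16≡1360, 373^32≡152, 373^64≡139, 373^128≡949, 373^256≡373 (mod 1531).
373^383 = 373^(256+64+32+16+8+4+2+1) ≡ 949 (mod 1531).
Check: 949² = 900601 ≡ 373 (mod 1531). The two roots are 582 and 949.

582, 949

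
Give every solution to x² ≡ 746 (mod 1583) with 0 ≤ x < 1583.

Since 1583 ≡ 3 (mod 4), a square root of 746 is 746^((1583+1)/4) = 746^396 mod 1583.
Repeated squaring: 746^2≡883, 746^4≡853, 746^8≡1012, 746^16≡1526, 746^32≡83, 746^64≡557, 746^128≡1564, 746^256≡361 (mod 1583).
746^396 = 746^(256+128+8+4) ≡ 334 (mod 1583).
Check: 334² = 111556 ≡ 746 (mod 1583). The two roots are 334 and 1249.

334, 1249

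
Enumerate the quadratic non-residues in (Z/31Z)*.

Square k = 1,…,15 (k and 31−k give the same square):
1²=1, 2²=4, 3²=9, 4²=16, 5²=25, 6²≡5, 7²≡18, 8²≡2, 9²≡19, 10²≡7, 11²≡28, 12²≡20, 13²≡14, 14²≡10, 15²≡8 (mod 31).
The residues are {1, 2, 4, 5, 7, 8, 9, 10, 14, 16, 18, 19, 20, 25, 28}; the non-residues are the remaining 15 nonzero classes.

3 6 11 12 13 15 17 21 22 23 24 26 27 29 30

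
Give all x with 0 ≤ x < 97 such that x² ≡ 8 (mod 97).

28, 69

97 ≡ 1 (mod 4), so we find a root by search.
Trying successive values, 28² = 784 ≡ 8 (mod 97). The other root is 97 − 28 = 69.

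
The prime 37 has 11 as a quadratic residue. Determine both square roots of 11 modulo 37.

37 ≡ 1 (mod 4), so we find a root by search.
Trying successive values, 14² = 196 ≡ 11 (mod 37). The other root is 37 − 14 = 23.

14, 23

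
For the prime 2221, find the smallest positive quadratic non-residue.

2

(2/2221) = −1, so 2 is the smallest positive non-residue mod 2221.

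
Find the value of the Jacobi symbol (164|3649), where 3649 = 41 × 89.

Pull out 2^2: since 3649 ≡ 1 (mod 8), (2/3649) = +1, so (2/3649)^2 = +1.
Reciprocity: 41 ≡ 1 and 3649 ≡ 1 (mod 4), so (41/3649) = +(3649/41).
Reduce top mod 41: now compute (0/41).
Top reduces to 0: gcd > 1, so the symbol is 0.

0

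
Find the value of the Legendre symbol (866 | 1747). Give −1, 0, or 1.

Pull out 2: since 1747 ≡ 3 (mod 8), (2/1747) = -1.
Reciprocity: 433 ≡ 1 and 1747 ≡ 3 (mod 4), so (433/1747) = +(1747/433).
Reduce top mod 433: now compute (15/433).
Reciprocity: 15 ≡ 3 and 433 ≡ 1 (mod 4), so (15/433) = +(433/15).
Reduce top mod 15: now compute (13/15).
Reciprocity: 13 ≡ 1 and 15 ≡ 3 (mod 4), so (13/15) = +(15/13).
Reduce top mod 13: now compute (2/13).
Pull out 2: since 13 ≡ 5 (mod 8), (2/13) = -1.
Reached (1/13) = 1. Collecting the sign flips along the way, the symbol is +1.

1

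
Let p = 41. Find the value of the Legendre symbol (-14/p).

-1

First reduce: -14 ≡ 27 (mod 41).
Reciprocity: 27 ≡ 3 and 41 ≡ 1 (mod 4), so (27/41) = +(41/27).
Reduce top mod 27: now compute (14/27).
Pull out 2: since 27 ≡ 3 (mod 8), (2/27) = -1.
Reciprocity: 7 ≡ 3 and 27 ≡ 3 (mod 4), so (7/27) = −(27/7).
Reduce top mod 7: now compute (6/7).
Pull out 2: since 7 ≡ 7 (mod 8), (2/7) = +1.
Reciprocity: 3 ≡ 3 and 7 ≡ 3 (mod 4), so (3/7) = −(7/3).
Reduce top mod 3: now compute (1/3).
Reached (1/3) = 1. Collecting the sign flips along the way, the symbol is -1.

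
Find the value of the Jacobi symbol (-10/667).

First reduce: -10 ≡ 657 (mod 667).
Reciprocity: 657 ≡ 1 and 667 ≡ 3 (mod 4), so (657/667) = +(667/657).
Reduce top mod 657: now compute (10/657).
Pull out 2: since 657 ≡ 1 (mod 8), (2/657) = +1.
Reciprocity: 5 ≡ 1 and 657 ≡ 1 (mod 4), so (5/657) = +(657/5).
Reduce top mod 5: now compute (2/5).
Pull out 2: since 5 ≡ 5 (mod 8), (2/5) = -1.
Reached (1/5) = 1. Collecting the sign flips along the way, the symbol is -1.

-1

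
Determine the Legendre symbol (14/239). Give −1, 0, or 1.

Euler's criterion: (14/239) ≡ 14^119 (mod 239).
14^2 ≡ 196 (mod 239)
14^4 ≡ 176 (mod 239)
14^8 ≡ 145 (mod 239)
14^16 ≡ 232 (mod 239)
14^32 ≡ 49 (mod 239)
14^64 ≡ 11 (mod 239)
14^119 = 14^(64+32+16+4+2+1) ≡ 238 (mod 239).
Result is 238 ≡ −1, so (14/239) = −1.

-1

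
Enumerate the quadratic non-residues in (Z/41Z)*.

Square k = 1,…,20 (k and 41−k give the same square):
1²=1, 2²=4, 3²=9, 4²=16, 5²=25, 6²=36, 7²≡8, 8²≡23, 9²≡40, 10²≡18, 11²≡39, 12²≡21, 13²≡5, 14²≡32, 15²≡20, 16²≡10, 17²≡2, 18²≡37, 19²≡33, 20²≡31 (mod 41).
The residues are {1, 2, 4, 5, 8, 9, 10, 16, 18, 20, 21, 23, 25, 31, 32, 33, 36, 37, 39, 40}; the non-residues are the remaining 20 nonzero classes.

3, 6, 7, 11, 12, 13, 14, 15, 17, 19, 22, 24, 26, 27, 28, 29, 30, 34, 35, 38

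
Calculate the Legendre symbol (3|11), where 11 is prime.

1

Reciprocity: 3 ≡ 3 and 11 ≡ 3 (mod 4), so (3/11) = −(11/3).
Reduce top mod 3: now compute (2/3).
Pull out 2: since 3 ≡ 3 (mod 8), (2/3) = -1.
Reached (1/3) = 1. Collecting the sign flips along the way, the symbol is +1.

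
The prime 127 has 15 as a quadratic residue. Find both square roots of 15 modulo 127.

Since 127 ≡ 3 (mod 4), a square root of 15 is 15^((127+1)/4) = 15^32 mod 127.
Repeated squaring: 15^2≡98, 15^4≡79, 15^8≡18, 15^16≡70, 15^32≡74 (mod 127).
15^32 = 15^(32) ≡ 74 (mod 127).
Check: 74² = 5476 ≡ 15 (mod 127). The two roots are 53 and 74.

53, 74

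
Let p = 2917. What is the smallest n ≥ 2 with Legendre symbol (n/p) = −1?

(2/2917) = −1, so 2 is the smallest positive non-residue mod 2917.

2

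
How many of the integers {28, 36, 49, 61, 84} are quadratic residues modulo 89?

(28/89) = -1 → non-residue.
(36/89) = +1 → QR.
(49/89) = +1 → QR.
(61/89) = -1 → non-residue.
(84/89) = +1 → QR.
Total quadratic residues among the 5: 3.

3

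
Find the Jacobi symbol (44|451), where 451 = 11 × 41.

Pull out 2^2: since 451 ≡ 3 (mod 8), (2/451) = -1, so (2/451)^2 = +1.
Reciprocity: 11 ≡ 3 and 451 ≡ 3 (mod 4), so (11/451) = −(451/11).
Reduce top mod 11: now compute (0/11).
Top reduces to 0: gcd > 1, so the symbol is 0.

0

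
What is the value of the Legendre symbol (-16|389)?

Euler's criterion: (-16/389) ≡ 373^194 (mod 389).
373^2 ≡ 256 (mod 389)
373^4 ≡ 184 (mod 389)
373^8 ≡ 13 (mod 389)
373^16 ≡ 169 (mod 389)
373^32 ≡ 164 (mod 389)
373^64 ≡ 55 (mod 389)
373^128 ≡ 302 (mod 389)
373^194 = 373^(128+64+2) ≡ 1 (mod 389).
Result is 1, so (-16/389) = 1.

1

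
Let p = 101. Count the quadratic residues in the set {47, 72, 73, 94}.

(47/101) = +1 → QR.
(72/101) = -1 → non-residue.
(73/101) = -1 → non-residue.
(94/101) = -1 → non-residue.
Total quadratic residues among the 4: 1.

1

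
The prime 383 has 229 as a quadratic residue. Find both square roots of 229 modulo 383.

120, 263

Since 383 ≡ 3 (mod 4), a square root of 229 is 229^((383+1)/4) = 229^96 mod 383.
Repeated squaring: 229^2≡353, 229^4≡134, 229^8≡338, 229^16≡110, 229^32≡227, 229^64≡207 (mod 383).
229^96 = 229^(64+32) ≡ 263 (mod 383).
Check: 263² = 69169 ≡ 229 (mod 383). The two roots are 120 and 263.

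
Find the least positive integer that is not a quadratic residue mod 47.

(2/47) = +1, so 2 is a residue.
(3/47) = +1, so 3 is a residue.
(4/47) = +1, so 4 is a residue.
(5/47) = −1, so 5 is the smallest positive non-residue mod 47.

5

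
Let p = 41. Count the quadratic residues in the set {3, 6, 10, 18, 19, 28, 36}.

3

(3/41) = -1 → non-residue.
(6/41) = -1 → non-residue.
(10/41) = +1 → QR.
(18/41) = +1 → QR.
(19/41) = -1 → non-residue.
(28/41) = -1 → non-residue.
(36/41) = +1 → QR.
Total quadratic residues among the 7: 3.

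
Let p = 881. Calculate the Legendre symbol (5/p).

Euler's criterion: (5/881) ≡ 5^440 (mod 881).
5^2 ≡ 25 (mod 881)
5^4 ≡ 625 (mod 881)
5^8 ≡ 342 (mod 881)
5^16 ≡ 672 (mod 881)
5^32 ≡ 512 (mod 881)
5^64 ≡ 487 (mod 881)
5^128 ≡ 180 (mod 881)
5^256 ≡ 684 (mod 881)
5^440 = 5^(256+128+32+16+8) ≡ 1 (mod 881).
Result is 1, so (5/881) = 1.

1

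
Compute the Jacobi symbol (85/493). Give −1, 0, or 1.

0

Reciprocity: 85 ≡ 1 and 493 ≡ 1 (mod 4), so (85/493) = +(493/85).
Reduce top mod 85: now compute (68/85).
Pull out 2^2: since 85 ≡ 5 (mod 8), (2/85) = -1, so (2/85)^2 = +1.
Reciprocity: 17 ≡ 1 and 85 ≡ 1 (mod 4), so (17/85) = +(85/17).
Reduce top mod 17: now compute (0/17).
Top reduces to 0: gcd > 1, so the symbol is 0.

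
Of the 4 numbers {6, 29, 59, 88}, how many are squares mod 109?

2

(6/109) = -1 → non-residue.
(29/109) = +1 → QR.
(59/109) = -1 → non-residue.
(88/109) = +1 → QR.
Total quadratic residues among the 4: 2.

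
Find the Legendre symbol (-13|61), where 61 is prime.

1

Euler's criterion: (-13/61) ≡ 48^30 (mod 61).
48^2 ≡ 47 (mod 61)
48^4 ≡ 13 (mod 61)
48^8 ≡ 47 (mod 61)
48^16 ≡ 13 (mod 61)
48^30 = 48^(16+8+4+2) ≡ 1 (mod 61).
Result is 1, so (-13/61) = 1.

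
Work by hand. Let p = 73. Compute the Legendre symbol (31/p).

Reciprocity: 31 ≡ 3 and 73 ≡ 1 (mod 4), so (31/73) = +(73/31).
Reduce top mod 31: now compute (11/31).
Reciprocity: 11 ≡ 3 and 31 ≡ 3 (mod 4), so (11/31) = −(31/11).
Reduce top mod 11: now compute (9/11).
Reciprocity: 9 ≡ 1 and 11 ≡ 3 (mod 4), so (9/11) = +(11/9).
Reduce top mod 9: now compute (2/9).
Pull out 2: since 9 ≡ 1 (mod 8), (2/9) = +1.
Reached (1/9) = 1. Collecting the sign flips along the way, the symbol is -1.

-1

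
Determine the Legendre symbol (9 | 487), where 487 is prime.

Reciprocity: 9 ≡ 1 and 487 ≡ 3 (mod 4), so (9/487) = +(487/9).
Reduce top mod 9: now compute (1/9).
Reached (1/9) = 1. Collecting the sign flips along the way, the symbol is +1.

1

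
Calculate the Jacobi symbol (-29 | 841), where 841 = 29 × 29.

First reduce: -29 ≡ 812 (mod 841).
Pull out 2^2: since 841 ≡ 1 (mod 8), (2/841) = +1, so (2/841)^2 = +1.
Reciprocity: 203 ≡ 3 and 841 ≡ 1 (mod 4), so (203/841) = +(841/203).
Reduce top mod 203: now compute (29/203).
Reciprocity: 29 ≡ 1 and 203 ≡ 3 (mod 4), so (29/203) = +(203/29).
Reduce top mod 29: now compute (0/29).
Top reduces to 0: gcd > 1, so the symbol is 0.

0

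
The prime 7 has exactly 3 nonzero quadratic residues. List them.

1 2 4

Square k = 1,…,3 (k and 7−k give the same square):
1²=1, 2²=4, 3²≡2 (mod 7).
So the quadratic residues mod 7 are {1, 2, 4}.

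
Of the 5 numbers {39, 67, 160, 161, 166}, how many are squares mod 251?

(39/251) = +1 → QR.
(67/251) = +1 → QR.
(160/251) = -1 → non-residue.
(161/251) = +1 → QR.
(166/251) = -1 → non-residue.
Total quadratic residues among the 5: 3.

3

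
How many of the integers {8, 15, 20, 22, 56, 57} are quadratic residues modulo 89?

(8/89) = +1 → QR.
(15/89) = -1 → non-residue.
(20/89) = +1 → QR.
(22/89) = +1 → QR.
(56/89) = -1 → non-residue.
(57/89) = +1 → QR.
Total quadratic residues among the 6: 4.

4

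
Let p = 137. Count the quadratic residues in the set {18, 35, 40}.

1

(18/137) = +1 → QR.
(35/137) = -1 → non-residue.
(40/137) = -1 → non-residue.
Total quadratic residues among the 3: 1.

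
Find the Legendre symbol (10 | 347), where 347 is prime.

1

Pull out 2: since 347 ≡ 3 (mod 8), (2/347) = -1.
Reciprocity: 5 ≡ 1 and 347 ≡ 3 (mod 4), so (5/347) = +(347/5).
Reduce top mod 5: now compute (2/5).
Pull out 2: since 5 ≡ 5 (mod 8), (2/5) = -1.
Reached (1/5) = 1. Collecting the sign flips along the way, the symbol is +1.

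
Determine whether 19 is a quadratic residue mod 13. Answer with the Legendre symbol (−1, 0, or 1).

First reduce: 19 ≡ 6 (mod 13).
Pull out 2: since 13 ≡ 5 (mod 8), (2/13) = -1.
Reciprocity: 3 ≡ 3 and 13 ≡ 1 (mod 4), so (3/13) = +(13/3).
Reduce top mod 3: now compute (1/3).
Reached (1/3) = 1. Collecting the sign flips along the way, the symbol is -1.

-1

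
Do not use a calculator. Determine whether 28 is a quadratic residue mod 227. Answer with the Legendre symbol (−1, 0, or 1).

Pull out 2^2: since 227 ≡ 3 (mod 8), (2/227) = -1, so (2/227)^2 = +1.
Reciprocity: 7 ≡ 3 and 227 ≡ 3 (mod 4), so (7/227) = −(227/7).
Reduce top mod 7: now compute (3/7).
Reciprocity: 3 ≡ 3 and 7 ≡ 3 (mod 4), so (3/7) = −(7/3).
Reduce top mod 3: now compute (1/3).
Reached (1/3) = 1. Collecting the sign flips along the way, the symbol is +1.

1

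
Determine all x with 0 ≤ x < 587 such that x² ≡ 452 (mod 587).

Since 587 ≡ 3 (mod 4), a square root of 452 is 452^((587+1)/4) = 452^147 mod 587.
Repeated squaring: 452^2≡28, 452^4≡197, 452^8≡67, 452^16≡380, 452^32≡585, 452^64≡4, 452^128≡16 (mod 587).
452^147 = 452^(128+16+2+1) ≡ 411 (mod 587).
Check: 411² = 168921 ≡ 452 (mod 587). The two roots are 176 and 411.

176, 411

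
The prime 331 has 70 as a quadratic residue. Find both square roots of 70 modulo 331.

100, 231

Since 331 ≡ 3 (mod 4), a square root of 70 is 70^((331+1)/4) = 70^83 mod 331.
Repeated squaring: 70^2≡266, 70^4≡253, 70^8≡126, 70^16≡319, 70^32≡144, 70^64≡214 (mod 331).
70^83 = 70^(64+16+2+1) ≡ 100 (mod 331).
Check: 100² = 10000 ≡ 70 (mod 331). The two roots are 100 and 231.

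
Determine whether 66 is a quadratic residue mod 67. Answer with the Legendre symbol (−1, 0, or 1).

-1

Pull out 2: since 67 ≡ 3 (mod 8), (2/67) = -1.
Reciprocity: 33 ≡ 1 and 67 ≡ 3 (mod 4), so (33/67) = +(67/33).
Reduce top mod 33: now compute (1/33).
Reached (1/33) = 1. Collecting the sign flips along the way, the symbol is -1.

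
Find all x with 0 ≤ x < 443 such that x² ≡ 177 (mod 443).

Since 443 ≡ 3 (mod 4), a square root of 177 is 177^((443+1)/4) = 177^111 mod 443.
Repeated squaring: 177^2≡319, 177^4≡314, 177^8≡250, 177^16≡37, 177^32≡40, 177^64≡271 (mod 443).
177^111 = 177^(64+32+8+4+2+1) ≡ 61 (mod 443).
Check: 61² = 3721 ≡ 177 (mod 443). The two roots are 61 and 382.

61, 382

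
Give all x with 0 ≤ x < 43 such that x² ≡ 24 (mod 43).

Since 43 ≡ 3 (mod 4), a square root of 24 is 24^((43+1)/4) = 24^11 mod 43.
Repeated squaring: 24^2≡17, 24^4≡31, 24^8≡15 (mod 43).
24^11 = 24^(8+2+1) ≡ 14 (mod 43).
Check: 14² = 196 ≡ 24 (mod 43). The two roots are 14 and 29.

14, 29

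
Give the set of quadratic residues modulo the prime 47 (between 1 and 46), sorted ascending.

Square k = 1,…,23 (k and 47−k give the same square):
1²=1, 2²=4, 3²=9, 4²=16, 5²=25, 6²=36, 7²≡2, 8²≡17, 9²≡34, 10²≡6, 11²≡27, 12²≡3, 13²≡28, 14²≡8, 15²≡37, 16²≡21, 17²≡7, 18²≡42, 19²≡32, 20²≡24, 21²≡18, 22²≡14, 23²≡12 (mod 47).
So the quadratic residues mod 47 are {1, 2, 3, 4, 6, 7, 8, 9, 12, 14, 16, 17, 18, 21, 24, 25, 27, 28, 32, 34, 36, 37, 42}.

1, 2, 3, 4, 6, 7, 8, 9, 12, 14, 16, 17, 18, 21, 24, 25, 27, 28, 32, 34, 36, 37, 42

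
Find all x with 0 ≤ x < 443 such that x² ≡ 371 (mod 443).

Since 443 ≡ 3 (mod 4), a square root of 371 is 371^((443+1)/4) = 371^111 mod 443.
Repeated squaring: 371^2≡311, 371^4≡147, 371^8≡345, 371^16≡301, 371^32≡229, 371^64≡167 (mod 443).
371^111 = 371^(64+32+8+4+2+1) ≡ 126 (mod 443).
Check: 126² = 15876 ≡ 371 (mod 443). The two roots are 126 and 317.

126, 317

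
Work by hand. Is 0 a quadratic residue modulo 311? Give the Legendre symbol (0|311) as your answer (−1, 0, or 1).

0

Top reduces to 0: gcd > 1, so the symbol is 0.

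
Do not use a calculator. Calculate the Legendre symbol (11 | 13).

Reciprocity: 11 ≡ 3 and 13 ≡ 1 (mod 4), so (11/13) = +(13/11).
Reduce top mod 11: now compute (2/11).
Pull out 2: since 11 ≡ 3 (mod 8), (2/11) = -1.
Reached (1/11) = 1. Collecting the sign flips along the way, the symbol is -1.

-1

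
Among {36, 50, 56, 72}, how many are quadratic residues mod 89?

3

(36/89) = +1 → QR.
(50/89) = +1 → QR.
(56/89) = -1 → non-residue.
(72/89) = +1 → QR.
Total quadratic residues among the 4: 3.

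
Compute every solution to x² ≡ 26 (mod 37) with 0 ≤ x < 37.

37 ≡ 1 (mod 4), so we find a root by search.
Trying successive values, 10² = 100 ≡ 26 (mod 37). The other root is 37 − 10 = 27.

10, 27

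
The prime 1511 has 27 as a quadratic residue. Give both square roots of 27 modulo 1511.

Since 1511 ≡ 3 (mod 4), a square root of 27 is 27^((1511+1)/4) = 27^378 mod 1511.
Repeated squaring: 27^2≡729, 27^4≡1080, 27^8≡1419, 27^16≡909, 27^32≡1275, 27^64≡1300, 27^128≡702, 27^256≡218 (mod 1511).
27^378 = 27^(256+64+32+16+8+2) ≡ 1346 (mod 1511).
Check: 1346² = 1811716 ≡ 27 (mod 1511). The two roots are 165 and 1346.

165, 1346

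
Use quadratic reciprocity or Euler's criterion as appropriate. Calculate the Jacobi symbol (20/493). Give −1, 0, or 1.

Pull out 2^2: since 493 ≡ 5 (mod 8), (2/493) = -1, so (2/493)^2 = +1.
Reciprocity: 5 ≡ 1 and 493 ≡ 1 (mod 4), so (5/493) = +(493/5).
Reduce top mod 5: now compute (3/5).
Reciprocity: 3 ≡ 3 and 5 ≡ 1 (mod 4), so (3/5) = +(5/3).
Reduce top mod 3: now compute (2/3).
Pull out 2: since 3 ≡ 3 (mod 8), (2/3) = -1.
Reached (1/3) = 1. Collecting the sign flips along the way, the symbol is -1.

-1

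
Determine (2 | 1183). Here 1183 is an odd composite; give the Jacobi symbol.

1

Pull out 2: since 1183 ≡ 7 (mod 8), (2/1183) = +1.
Reached (1/1183) = 1. Collecting the sign flips along the way, the symbol is +1.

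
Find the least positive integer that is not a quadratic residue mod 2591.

7

(2/2591) = +1, so 2 is a residue.
(3/2591) = +1, so 3 is a residue.
(4/2591) = +1, so 4 is a residue.
(5/2591) = +1, so 5 is a residue.
(6/2591) = +1, so 6 is a residue.
(7/2591) = −1, so 7 is the smallest positive non-residue mod 2591.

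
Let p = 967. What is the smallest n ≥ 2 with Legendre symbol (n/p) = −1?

(2/967) = +1, so 2 is a residue.
(3/967) = −1, so 3 is the smallest positive non-residue mod 967.

3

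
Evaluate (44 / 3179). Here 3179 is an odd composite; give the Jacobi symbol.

Pull out 2^2: since 3179 ≡ 3 (mod 8), (2/3179) = -1, so (2/3179)^2 = +1.
Reciprocity: 11 ≡ 3 and 3179 ≡ 3 (mod 4), so (11/3179) = −(3179/11).
Reduce top mod 11: now compute (0/11).
Top reduces to 0: gcd > 1, so the symbol is 0.

0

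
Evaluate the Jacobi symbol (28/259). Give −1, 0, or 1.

0

Pull out 2^2: since 259 ≡ 3 (mod 8), (2/259) = -1, so (2/259)^2 = +1.
Reciprocity: 7 ≡ 3 and 259 ≡ 3 (mod 4), so (7/259) = −(259/7).
Reduce top mod 7: now compute (0/7).
Top reduces to 0: gcd > 1, so the symbol is 0.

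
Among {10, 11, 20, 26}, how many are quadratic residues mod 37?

3

(10/37) = +1 → QR.
(11/37) = +1 → QR.
(20/37) = -1 → non-residue.
(26/37) = +1 → QR.
Total quadratic residues among the 4: 3.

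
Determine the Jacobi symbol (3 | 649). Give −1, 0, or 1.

Reciprocity: 3 ≡ 3 and 649 ≡ 1 (mod 4), so (3/649) = +(649/3).
Reduce top mod 3: now compute (1/3).
Reached (1/3) = 1. Collecting the sign flips along the way, the symbol is +1.

1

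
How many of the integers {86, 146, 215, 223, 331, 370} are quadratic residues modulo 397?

(86/397) = -1 → non-residue.
(146/397) = -1 → non-residue.
(215/397) = -1 → non-residue.
(223/397) = -1 → non-residue.
(331/397) = -1 → non-residue.
(370/397) = +1 → QR.
Total quadratic residues among the 6: 1.

1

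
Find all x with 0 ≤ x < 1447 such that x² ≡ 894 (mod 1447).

Since 1447 ≡ 3 (mod 4), a square root of 894 is 894^((1447+1)/4) = 894^362 mod 1447.
Repeated squaring: 894^2≡492, 894^4≡415, 894^8≡32, 894^16≡1024, 894^32≡948, 894^64≡117, 894^128≡666, 894^256≡774 (mod 1447).
894^362 = 894^(256+64+32+8+2) ≡ 644 (mod 1447).
Check: 644² = 414736 ≡ 894 (mod 1447). The two roots are 644 and 803.

644, 803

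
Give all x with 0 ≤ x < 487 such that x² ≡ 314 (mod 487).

Since 487 ≡ 3 (mod 4), a square root of 314 is 314^((487+1)/4) = 314^122 mod 487.
Repeated squaring: 314^2≡222, 314^4≡97, 314^8≡156, 314^16≡473, 314^32≡196, 314^64≡430 (mod 487).
314^122 = 314^(64+32+16+8+2) ≡ 72 (mod 487).
Check: 72² = 5184 ≡ 314 (mod 487). The two roots are 72 and 415.

72, 415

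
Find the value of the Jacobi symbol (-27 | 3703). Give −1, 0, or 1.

First reduce: -27 ≡ 3676 (mod 3703).
Pull out 2^2: since 3703 ≡ 7 (mod 8), (2/3703) = +1, so (2/3703)^2 = +1.
Reciprocity: 919 ≡ 3 and 3703 ≡ 3 (mod 4), so (919/3703) = −(3703/919).
Reduce top mod 919: now compute (27/919).
Reciprocity: 27 ≡ 3 and 919 ≡ 3 (mod 4), so (27/919) = −(919/27).
Reduce top mod 27: now compute (1/27).
Reached (1/27) = 1. Collecting the sign flips along the way, the symbol is +1.

1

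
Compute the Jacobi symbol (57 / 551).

Reciprocity: 57 ≡ 1 and 551 ≡ 3 (mod 4), so (57/551) = +(551/57).
Reduce top mod 57: now compute (38/57).
Pull out 2: since 57 ≡ 1 (mod 8), (2/57) = +1.
Reciprocity: 19 ≡ 3 and 57 ≡ 1 (mod 4), so (19/57) = +(57/19).
Reduce top mod 19: now compute (0/19).
Top reduces to 0: gcd > 1, so the symbol is 0.

0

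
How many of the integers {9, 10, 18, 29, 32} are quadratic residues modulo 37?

(9/37) = +1 → QR.
(10/37) = +1 → QR.
(18/37) = -1 → non-residue.
(29/37) = -1 → non-residue.
(32/37) = -1 → non-residue.
Total quadratic residues among the 5: 2.

2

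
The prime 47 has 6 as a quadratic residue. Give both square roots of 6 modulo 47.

10, 37

Since 47 ≡ 3 (mod 4), a square root of 6 is 6^((47+1)/4) = 6^12 mod 47.
Repeated squaring: 6^2≡36, 6^4≡27, 6^8≡24 (mod 47).
6^12 = 6^(8+4) ≡ 37 (mod 47).
Check: 37² = 1369 ≡ 6 (mod 47). The two roots are 10 and 37.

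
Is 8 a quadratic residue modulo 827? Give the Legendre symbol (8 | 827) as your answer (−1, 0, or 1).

Pull out 2^3: since 827 ≡ 3 (mod 8), (2/827) = -1, so (2/827)^3 = -1.
Reached (1/827) = 1. Collecting the sign flips along the way, the symbol is -1.

-1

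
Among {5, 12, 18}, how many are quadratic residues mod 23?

2

(5/23) = -1 → non-residue.
(12/23) = +1 → QR.
(18/23) = +1 → QR.
Total quadratic residues among the 3: 2.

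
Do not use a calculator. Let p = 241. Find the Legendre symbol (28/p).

-1

Euler's criterion: (28/241) ≡ 28^120 (mod 241).
28^2 ≡ 61 (mod 241)
28^4 ≡ 106 (mod 241)
28^8 ≡ 150 (mod 241)
28^16 ≡ 87 (mod 241)
28^32 ≡ 98 (mod 241)
28^64 ≡ 205 (mod 241)
28^120 = 28^(64+32+16+8) ≡ 240 (mod 241).
Result is 240 ≡ −1, so (28/241) = −1.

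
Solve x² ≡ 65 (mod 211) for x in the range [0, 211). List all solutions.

Since 211 ≡ 3 (mod 4), a square root of 65 is 65^((211+1)/4) = 65^53 mod 211.
Repeated squaring: 65^2≡5, 65^4≡25, 65^8≡203, 65^16≡64, 65^32≡87 (mod 211).
65^53 = 65^(32+16+4+1) ≡ 109 (mod 211).
Check: 109² = 11881 ≡ 65 (mod 211). The two roots are 102 and 109.

102, 109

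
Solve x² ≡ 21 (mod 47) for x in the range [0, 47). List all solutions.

16, 31

Since 47 ≡ 3 (mod 4), a square root of 21 is 21^((47+1)/4) = 21^12 mod 47.
Repeated squaring: 21^2≡18, 21^4≡42, 21^8≡25 (mod 47).
21^12 = 21^(8+4) ≡ 16 (mod 47).
Check: 16² = 256 ≡ 21 (mod 47). The two roots are 16 and 31.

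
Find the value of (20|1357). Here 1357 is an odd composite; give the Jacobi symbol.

Pull out 2^2: since 1357 ≡ 5 (mod 8), (2/1357) = -1, so (2/1357)^2 = +1.
Reciprocity: 5 ≡ 1 and 1357 ≡ 1 (mod 4), so (5/1357) = +(1357/5).
Reduce top mod 5: now compute (2/5).
Pull out 2: since 5 ≡ 5 (mod 8), (2/5) = -1.
Reached (1/5) = 1. Collecting the sign flips along the way, the symbol is -1.

-1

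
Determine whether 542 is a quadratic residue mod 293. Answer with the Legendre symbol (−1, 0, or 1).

First reduce: 542 ≡ 249 (mod 293).
Reciprocity: 249 ≡ 1 and 293 ≡ 1 (mod 4), so (249/293) = +(293/249).
Reduce top mod 249: now compute (44/249).
Pull out 2^2: since 249 ≡ 1 (mod 8), (2/249) = +1, so (2/249)^2 = +1.
Reciprocity: 11 ≡ 3 and 249 ≡ 1 (mod 4), so (11/249) = +(249/11).
Reduce top mod 11: now compute (7/11).
Reciprocity: 7 ≡ 3 and 11 ≡ 3 (mod 4), so (7/11) = −(11/7).
Reduce top mod 7: now compute (4/7).
Pull out 2^2: since 7 ≡ 7 (mod 8), (2/7) = +1, so (2/7)^2 = +1.
Reached (1/7) = 1. Collecting the sign flips along the way, the symbol is -1.

-1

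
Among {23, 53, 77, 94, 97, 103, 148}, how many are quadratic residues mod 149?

3

(23/149) = -1 → non-residue.
(53/149) = +1 → QR.
(77/149) = -1 → non-residue.
(94/149) = -1 → non-residue.
(97/149) = -1 → non-residue.
(103/149) = +1 → QR.
(148/149) = +1 → QR.
Total quadratic residues among the 7: 3.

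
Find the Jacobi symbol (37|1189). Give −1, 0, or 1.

Reciprocity: 37 ≡ 1 and 1189 ≡ 1 (mod 4), so (37/1189) = +(1189/37).
Reduce top mod 37: now compute (5/37).
Reciprocity: 5 ≡ 1 and 37 ≡ 1 (mod 4), so (5/37) = +(37/5).
Reduce top mod 5: now compute (2/5).
Pull out 2: since 5 ≡ 5 (mod 8), (2/5) = -1.
Reached (1/5) = 1. Collecting the sign flips along the way, the symbol is -1.

-1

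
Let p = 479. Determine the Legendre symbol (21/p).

Reciprocity: 21 ≡ 1 and 479 ≡ 3 (mod 4), so (21/479) = +(479/21).
Reduce top mod 21: now compute (17/21).
Reciprocity: 17 ≡ 1 and 21 ≡ 1 (mod 4), so (17/21) = +(21/17).
Reduce top mod 17: now compute (4/17).
Pull out 2^2: since 17 ≡ 1 (mod 8), (2/17) = +1, so (2/17)^2 = +1.
Reached (1/17) = 1. Collecting the sign flips along the way, the symbol is +1.

1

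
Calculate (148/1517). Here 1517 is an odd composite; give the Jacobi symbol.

0

Pull out 2^2: since 1517 ≡ 5 (mod 8), (2/1517) = -1, so (2/1517)^2 = +1.
Reciprocity: 37 ≡ 1 and 1517 ≡ 1 (mod 4), so (37/1517) = +(1517/37).
Reduce top mod 37: now compute (0/37).
Top reduces to 0: gcd > 1, so the symbol is 0.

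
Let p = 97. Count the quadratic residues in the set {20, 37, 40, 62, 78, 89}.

(20/97) = -1 → non-residue.
(37/97) = -1 → non-residue.
(40/97) = -1 → non-residue.
(62/97) = +1 → QR.
(78/97) = -1 → non-residue.
(89/97) = +1 → QR.
Total quadratic residues among the 6: 2.

2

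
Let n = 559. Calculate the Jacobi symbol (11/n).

Reciprocity: 11 ≡ 3 and 559 ≡ 3 (mod 4), so (11/559) = −(559/11).
Reduce top mod 11: now compute (9/11).
Reciprocity: 9 ≡ 1 and 11 ≡ 3 (mod 4), so (9/11) = +(11/9).
Reduce top mod 9: now compute (2/9).
Pull out 2: since 9 ≡ 1 (mod 8), (2/9) = +1.
Reached (1/9) = 1. Collecting the sign flips along the way, the symbol is -1.

-1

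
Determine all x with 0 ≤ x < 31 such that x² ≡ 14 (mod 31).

13, 18

Since 31 ≡ 3 (mod 4), a square root of 14 is 14^((31+1)/4) = 14^8 mod 31.
Repeated squaring: 14^2≡10, 14^4≡7, 14^8≡18 (mod 31).
14^8 = 14^(8) ≡ 18 (mod 31).
Check: 18² = 324 ≡ 14 (mod 31). The two roots are 13 and 18.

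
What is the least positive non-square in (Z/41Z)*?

(2/41) = +1, so 2 is a residue.
(3/41) = −1, so 3 is the smallest positive non-residue mod 41.

3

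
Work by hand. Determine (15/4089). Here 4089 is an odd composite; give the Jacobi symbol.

0

Reciprocity: 15 ≡ 3 and 4089 ≡ 1 (mod 4), so (15/4089) = +(4089/15).
Reduce top mod 15: now compute (9/15).
Reciprocity: 9 ≡ 1 and 15 ≡ 3 (mod 4), so (9/15) = +(15/9).
Reduce top mod 9: now compute (6/9).
Pull out 2: since 9 ≡ 1 (mod 8), (2/9) = +1.
Reciprocity: 3 ≡ 3 and 9 ≡ 1 (mod 4), so (3/9) = +(9/3).
Reduce top mod 3: now compute (0/3).
Top reduces to 0: gcd > 1, so the symbol is 0.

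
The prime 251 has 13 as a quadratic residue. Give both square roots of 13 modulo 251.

Since 251 ≡ 3 (mod 4), a square root of 13 is 13^((251+1)/4) = 13^63 mod 251.
Repeated squaring: 13^2≡169, 13^4≡198, 13^8≡48, 13^16≡45, 13^32≡17 (mod 251).
13^63 = 13^(32+16+8+4+2+1) ≡ 196 (mod 251).
Check: 196² = 38416 ≡ 13 (mod 251). The two roots are 55 and 196.

55, 196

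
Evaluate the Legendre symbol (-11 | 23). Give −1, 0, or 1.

1

Euler's criterion: (-11/23) ≡ 12^11 (mod 23).
12^2 ≡ 6 (mod 23)
12^4 ≡ 13 (mod 23)
12^8 ≡ 8 (mod 23)
12^11 = 12^(8+2+1) ≡ 1 (mod 23).
Result is 1, so (-11/23) = 1.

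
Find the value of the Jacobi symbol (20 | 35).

0

Pull out 2^2: since 35 ≡ 3 (mod 8), (2/35) = -1, so (2/35)^2 = +1.
Reciprocity: 5 ≡ 1 and 35 ≡ 3 (mod 4), so (5/35) = +(35/5).
Reduce top mod 5: now compute (0/5).
Top reduces to 0: gcd > 1, so the symbol is 0.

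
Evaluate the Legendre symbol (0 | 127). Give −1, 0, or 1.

0

Top reduces to 0: gcd > 1, so the symbol is 0.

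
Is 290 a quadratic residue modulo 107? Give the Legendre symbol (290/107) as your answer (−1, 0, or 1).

Euler's criterion: (290/107) ≡ 76^53 (mod 107).
76^2 ≡ 105 (mod 107)
76^4 ≡ 4 (mod 107)
76^8 ≡ 16 (mod 107)
76^16 ≡ 42 (mod 107)
76^32 ≡ 52 (mod 107)
76^53 = 76^(32+16+4+1) ≡ 1 (mod 107).
Result is 1, so (290/107) = 1.

1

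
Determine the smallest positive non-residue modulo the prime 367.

3

(2/367) = +1, so 2 is a residue.
(3/367) = −1, so 3 is the smallest positive non-residue mod 367.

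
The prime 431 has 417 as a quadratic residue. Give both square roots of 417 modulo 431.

Since 431 ≡ 3 (mod 4), a square root of 417 is 417^((431+1)/4) = 417^108 mod 431.
Repeated squaring: 417^2≡196, 417^4≡57, 417^8≡232, 417^16≡380, 417^32≡15, 417^64≡225 (mod 431).
417^108 = 417^(64+32+8+4) ≡ 88 (mod 431).
Check: 88² = 7744 ≡ 417 (mod 431). The two roots are 88 and 343.

88, 343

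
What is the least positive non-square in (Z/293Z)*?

2

(2/293) = −1, so 2 is the smallest positive non-residue mod 293.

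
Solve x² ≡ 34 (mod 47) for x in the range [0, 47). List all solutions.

Since 47 ≡ 3 (mod 4), a square root of 34 is 34^((47+1)/4) = 34^12 mod 47.
Repeated squaring: 34^2≡28, 34^4≡32, 34^8≡37 (mod 47).
34^12 = 34^(8+4) ≡ 9 (mod 47).
Check: 9² = 81 ≡ 34 (mod 47). The two roots are 9 and 38.

9, 38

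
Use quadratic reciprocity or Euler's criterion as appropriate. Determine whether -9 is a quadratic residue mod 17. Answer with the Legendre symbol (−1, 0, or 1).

1

First reduce: -9 ≡ 8 (mod 17).
Pull out 2^3: since 17 ≡ 1 (mod 8), (2/17) = +1, so (2/17)^3 = +1.
Reached (1/17) = 1. Collecting the sign flips along the way, the symbol is +1.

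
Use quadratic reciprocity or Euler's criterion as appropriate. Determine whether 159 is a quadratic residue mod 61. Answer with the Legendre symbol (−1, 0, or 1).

-1

Euler's criterion: (159/61) ≡ 37^30 (mod 61).
37^2 ≡ 27 (mod 61)
37^4 ≡ 58 (mod 61)
37^8 ≡ 9 (mod 61)
37^16 ≡ 20 (mod 61)
37^30 = 37^(16+8+4+2) ≡ 60 (mod 61).
Result is 60 ≡ −1, so (159/61) = −1.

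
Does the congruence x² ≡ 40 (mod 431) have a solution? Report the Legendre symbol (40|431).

Pull out 2^3: since 431 ≡ 7 (mod 8), (2/431) = +1, so (2/431)^3 = +1.
Reciprocity: 5 ≡ 1 and 431 ≡ 3 (mod 4), so (5/431) = +(431/5).
Reduce top mod 5: now compute (1/5).
Reached (1/5) = 1. Collecting the sign flips along the way, the symbol is +1.

1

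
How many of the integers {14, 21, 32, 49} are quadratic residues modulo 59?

2

(14/59) = -1 → non-residue.
(21/59) = +1 → QR.
(32/59) = -1 → non-residue.
(49/59) = +1 → QR.
Total quadratic residues among the 4: 2.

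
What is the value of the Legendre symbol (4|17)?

1

Pull out 2^2: since 17 ≡ 1 (mod 8), (2/17) = +1, so (2/17)^2 = +1.
Reached (1/17) = 1. Collecting the sign flips along the way, the symbol is +1.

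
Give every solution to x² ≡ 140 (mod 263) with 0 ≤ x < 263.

107, 156

Since 263 ≡ 3 (mod 4), a square root of 140 is 140^((263+1)/4) = 140^66 mod 263.
Repeated squaring: 140^2≡138, 140^4≡108, 140^8≡92, 140^16≡48, 140^32≡200, 140^64≡24 (mod 263).
140^66 = 140^(64+2) ≡ 156 (mod 263).
Check: 156² = 24336 ≡ 140 (mod 263). The two roots are 107 and 156.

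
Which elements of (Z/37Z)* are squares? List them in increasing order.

Square k = 1,…,18 (k and 37−k give the same square):
1²=1, 2²=4, 3²=9, 4²=16, 5²=25, 6²=36, 7²≡12, 8²≡27, 9²≡7, 10²≡26, 11²≡10, 12²≡33, 13²≡21, 14²≡11, 15²≡3, 16²≡34, 17²≡30, 18²≡28 (mod 37).
So the quadratic residues mod 37 are {1, 3, 4, 7, 9, 10, 11, 12, 16, 21, 25, 26, 27, 28, 30, 33, 34, 36}.

1 3 4 7 9 10 11 12 16 21 25 26 27 28 30 33 34 36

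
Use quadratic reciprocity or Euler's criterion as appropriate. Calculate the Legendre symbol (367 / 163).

1

Euler's criterion: (367/163) ≡ 41^81 (mod 163).
41^2 ≡ 51 (mod 163)
41^4 ≡ 156 (mod 163)
41^8 ≡ 49 (mod 163)
41^16 ≡ 119 (mod 163)
41^32 ≡ 143 (mod 163)
41^64 ≡ 74 (mod 163)
41^81 = 41^(64+16+1) ≡ 1 (mod 163).
Result is 1, so (367/163) = 1.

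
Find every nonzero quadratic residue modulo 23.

Square k = 1,…,11 (k and 23−k give the same square):
1²=1, 2²=4, 3²=9, 4²=16, 5²≡2, 6²≡13, 7²≡3, 8²≡18, 9²≡12, 10²≡8, 11²≡6 (mod 23).
So the quadratic residues mod 23 are {1, 2, 3, 4, 6, 8, 9, 12, 13, 16, 18}.

1, 2, 3, 4, 6, 8, 9, 12, 13, 16, 18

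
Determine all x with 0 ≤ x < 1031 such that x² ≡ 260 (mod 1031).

514, 517

Since 1031 ≡ 3 (mod 4), a square root of 260 is 260^((1031+1)/4) = 260^258 mod 1031.
Repeated squaring: 260^2≡585, 260^4≡964, 260^8≡365, 260^16≡226, 260^32≡557, 260^64≡949, 260^128≡538, 260^256≡764 (mod 1031).
260^258 = 260^(256+2) ≡ 517 (mod 1031).
Check: 517² = 267289 ≡ 260 (mod 1031). The two roots are 514 and 517.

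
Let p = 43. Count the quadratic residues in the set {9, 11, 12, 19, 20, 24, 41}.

4

(9/43) = +1 → QR.
(11/43) = +1 → QR.
(12/43) = -1 → non-residue.
(19/43) = -1 → non-residue.
(20/43) = -1 → non-residue.
(24/43) = +1 → QR.
(41/43) = +1 → QR.
Total quadratic residues among the 7: 4.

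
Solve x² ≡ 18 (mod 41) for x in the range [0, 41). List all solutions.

10, 31

41 ≡ 1 (mod 4), so we find a root by search.
Trying successive values, 10² = 100 ≡ 18 (mod 41). The other root is 41 − 10 = 31.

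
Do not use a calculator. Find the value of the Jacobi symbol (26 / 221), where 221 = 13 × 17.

0

Pull out 2: since 221 ≡ 5 (mod 8), (2/221) = -1.
Reciprocity: 13 ≡ 1 and 221 ≡ 1 (mod 4), so (13/221) = +(221/13).
Reduce top mod 13: now compute (0/13).
Top reduces to 0: gcd > 1, so the symbol is 0.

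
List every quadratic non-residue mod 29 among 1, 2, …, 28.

Square k = 1,…,14 (k and 29−k give the same square):
1²=1, 2²=4, 3²=9, 4²=16, 5²=25, 6²≡7, 7²≡20, 8²≡6, 9²≡23, 10²≡13, 11²≡5, 12²≡28, 13²≡24, 14²≡22 (mod 29).
The residues are {1, 4, 5, 6, 7, 9, 13, 16, 20, 22, 23, 24, 25, 28}; the non-residues are the remaining 14 nonzero classes.

2,3,8,10,11,12,14,15,17,18,19,21,26,27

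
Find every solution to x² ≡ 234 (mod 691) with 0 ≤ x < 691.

Since 691 ≡ 3 (mod 4), a square root of 234 is 234^((691+1)/4) = 234^173 mod 691.
Repeated squaring: 234^2≡167, 234^4≡249, 234^8≡502, 234^16≡480, 234^32≡297, 234^64≡452, 234^128≡459 (mod 691).
234^173 = 234^(128+32+8+4+1) ≡ 514 (mod 691).
Check: 514² = 264196 ≡ 234 (mod 691). The two roots are 177 and 514.

177, 514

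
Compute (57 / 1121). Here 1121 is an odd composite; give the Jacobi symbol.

0

Reciprocity: 57 ≡ 1 and 1121 ≡ 1 (mod 4), so (57/1121) = +(1121/57).
Reduce top mod 57: now compute (38/57).
Pull out 2: since 57 ≡ 1 (mod 8), (2/57) = +1.
Reciprocity: 19 ≡ 3 and 57 ≡ 1 (mod 4), so (19/57) = +(57/19).
Reduce top mod 19: now compute (0/19).
Top reduces to 0: gcd > 1, so the symbol is 0.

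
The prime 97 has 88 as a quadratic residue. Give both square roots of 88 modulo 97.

31, 66

97 ≡ 1 (mod 4), so we find a root by search.
Trying successive values, 31² = 961 ≡ 88 (mod 97). The other root is 97 − 31 = 66.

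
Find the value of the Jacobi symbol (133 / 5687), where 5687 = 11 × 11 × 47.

-1

Reciprocity: 133 ≡ 1 and 5687 ≡ 3 (mod 4), so (133/5687) = +(5687/133).
Reduce top mod 133: now compute (101/133).
Reciprocity: 101 ≡ 1 and 133 ≡ 1 (mod 4), so (101/133) = +(133/101).
Reduce top mod 101: now compute (32/101).
Pull out 2^5: since 101 ≡ 5 (mod 8), (2/101) = -1, so (2/101)^5 = -1.
Reached (1/101) = 1. Collecting the sign flips along the way, the symbol is -1.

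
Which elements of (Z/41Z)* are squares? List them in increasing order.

1,2,4,5,8,9,10,16,18,20,21,23,25,31,32,33,36,37,39,40

Square k = 1,…,20 (k and 41−k give the same square):
1²=1, 2²=4, 3²=9, 4²=16, 5²=25, 6²=36, 7²≡8, 8²≡23, 9²≡40, 10²≡18, 11²≡39, 12²≡21, 13²≡5, 14²≡32, 15²≡20, 16²≡10, 17²≡2, 18²≡37, 19²≡33, 20²≡31 (mod 41).
So the quadratic residues mod 41 are {1, 2, 4, 5, 8, 9, 10, 16, 18, 20, 21, 23, 25, 31, 32, 33, 36, 37, 39, 40}.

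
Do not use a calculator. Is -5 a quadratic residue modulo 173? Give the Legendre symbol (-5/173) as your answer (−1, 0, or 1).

First reduce: -5 ≡ 168 (mod 173).
Pull out 2^3: since 173 ≡ 5 (mod 8), (2/173) = -1, so (2/173)^3 = -1.
Reciprocity: 21 ≡ 1 and 173 ≡ 1 (mod 4), so (21/173) = +(173/21).
Reduce top mod 21: now compute (5/21).
Reciprocity: 5 ≡ 1 and 21 ≡ 1 (mod 4), so (5/21) = +(21/5).
Reduce top mod 5: now compute (1/5).
Reached (1/5) = 1. Collecting the sign flips along the way, the symbol is -1.

-1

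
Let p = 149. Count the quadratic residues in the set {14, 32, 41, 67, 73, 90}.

(14/149) = -1 → non-residue.
(32/149) = -1 → non-residue.
(41/149) = -1 → non-residue.
(67/149) = +1 → QR.
(73/149) = +1 → QR.
(90/149) = -1 → non-residue.
Total quadratic residues among the 6: 2.

2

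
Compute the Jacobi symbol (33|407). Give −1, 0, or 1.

Reciprocity: 33 ≡ 1 and 407 ≡ 3 (mod 4), so (33/407) = +(407/33).
Reduce top mod 33: now compute (11/33).
Reciprocity: 11 ≡ 3 and 33 ≡ 1 (mod 4), so (11/33) = +(33/11).
Reduce top mod 11: now compute (0/11).
Top reduces to 0: gcd > 1, so the symbol is 0.

0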